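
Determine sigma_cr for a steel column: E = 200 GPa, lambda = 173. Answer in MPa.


sigma_cr = pi^2 * E / lambda^2
= 9.8696 * 200000.0 / 173^2
= 9.8696 * 200000.0 / 29929
= 65.9535 MPa

65.9535 MPa


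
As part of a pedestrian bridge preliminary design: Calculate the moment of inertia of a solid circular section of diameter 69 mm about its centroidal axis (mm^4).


r = d / 2 = 69 / 2 = 34.5 mm
I = pi * r^4 / 4 = pi * 34.5^4 / 4
= 1112669.7 mm^4

1112669.7 mm^4


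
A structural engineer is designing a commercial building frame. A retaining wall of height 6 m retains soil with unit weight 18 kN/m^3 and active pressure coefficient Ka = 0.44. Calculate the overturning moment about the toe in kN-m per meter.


Pa = 0.5 * Ka * gamma * H^2
= 0.5 * 0.44 * 18 * 6^2
= 142.56 kN/m
Arm = H / 3 = 6 / 3 = 2.0 m
Mo = Pa * arm = Pa * H / 3 = 142.56 * 6 / 3 = 285.12 kN-m/m

285.12 kN-m/m


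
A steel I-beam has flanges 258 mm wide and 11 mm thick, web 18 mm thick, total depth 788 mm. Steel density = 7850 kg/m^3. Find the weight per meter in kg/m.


A_flanges = 2 * 258 * 11 = 5676 mm^2
A_web = (788 - 2 * 11) * 18 = 13788 mm^2
A_total = 5676 + 13788 = 19464 mm^2 = 0.019464 m^2
Weight = rho * A = 7850 * 0.019464 = 152.7924 kg/m

152.7924 kg/m


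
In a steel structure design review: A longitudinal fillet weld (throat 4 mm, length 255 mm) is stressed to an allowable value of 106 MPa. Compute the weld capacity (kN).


Strength = throat * length * allowable stress
= 4 * 255 * 106 N
= 108120 N
= 108.12 kN

108.12 kN


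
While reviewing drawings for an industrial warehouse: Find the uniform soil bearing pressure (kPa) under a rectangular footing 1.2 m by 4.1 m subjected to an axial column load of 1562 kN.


A = 1.2 * 4.1 = 4.92 m^2
q = P / A = 1562 / 4.92
= 317.4797 kPa

317.4797 kPa


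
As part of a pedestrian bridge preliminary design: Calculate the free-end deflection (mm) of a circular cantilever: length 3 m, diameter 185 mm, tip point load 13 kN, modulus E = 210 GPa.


I = pi * d^4 / 64 = pi * 185^4 / 64 = 57498539.35 mm^4
L = 3000.0 mm, P = 13000.0 N, E = 210000.0 MPa
delta = P * L^3 / (3 * E * I)
= 13000.0 * 3000.0^3 / (3 * 210000.0 * 57498539.35)
= 9.6897 mm

9.6897 mm


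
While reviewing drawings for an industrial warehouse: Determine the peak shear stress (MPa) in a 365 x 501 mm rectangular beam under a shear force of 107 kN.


A = b * h = 365 * 501 = 182865 mm^2
V = 107 kN = 107000.0 N
tau_max = 1.5 * V / A = 1.5 * 107000.0 / 182865
= 0.8777 MPa

0.8777 MPa


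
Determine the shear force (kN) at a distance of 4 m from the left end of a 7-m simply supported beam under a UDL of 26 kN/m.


R_A = w * L / 2 = 26 * 7 / 2 = 91.0 kN
V(x) = R_A - w * x = 91.0 - 26 * 4
= -13.0 kN

-13.0 kN


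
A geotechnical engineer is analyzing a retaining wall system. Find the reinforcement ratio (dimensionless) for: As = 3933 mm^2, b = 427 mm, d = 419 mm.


rho = As / (b * d)
= 3933 / (427 * 419)
= 3933 / 178913
= 0.021983 (dimensionless)

0.021983 (dimensionless)


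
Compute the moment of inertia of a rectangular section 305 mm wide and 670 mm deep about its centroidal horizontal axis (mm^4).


I = b * h^3 / 12
= 305 * 670^3 / 12
= 305 * 300763000 / 12
= 7644392916.67 mm^4

7644392916.67 mm^4


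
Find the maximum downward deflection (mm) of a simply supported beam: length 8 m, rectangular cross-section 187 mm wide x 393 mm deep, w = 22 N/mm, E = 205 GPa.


I = 187 * 393^3 / 12 = 945884288.25 mm^4
L = 8000.0 mm, w = 22 N/mm, E = 205000.0 MPa
delta = 5 * w * L^4 / (384 * E * I)
= 5 * 22 * 8000.0^4 / (384 * 205000.0 * 945884288.25)
= 6.051 mm

6.051 mm


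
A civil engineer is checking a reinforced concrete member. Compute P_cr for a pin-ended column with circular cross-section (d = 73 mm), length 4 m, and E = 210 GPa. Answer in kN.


I = pi * d^4 / 64 = 1393995.4 mm^4
L = 4000.0 mm
P_cr = pi^2 * E * I / L^2
= 9.8696 * 210000.0 * 1393995.4 / 4000.0^2
= 180576.15 N = 180.5762 kN

180.5762 kN


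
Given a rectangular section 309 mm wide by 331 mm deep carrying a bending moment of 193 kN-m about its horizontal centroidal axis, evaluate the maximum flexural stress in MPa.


I = b * h^3 / 12 = 309 * 331^3 / 12 = 933815793.25 mm^4
y = h / 2 = 331 / 2 = 165.5 mm
M = 193 kN-m = 193000000.0 N-mm
sigma = M * y / I = 193000000.0 * 165.5 / 933815793.25
= 34.21 MPa

34.21 MPa


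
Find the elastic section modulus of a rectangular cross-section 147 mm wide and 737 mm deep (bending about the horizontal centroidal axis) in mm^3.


S = b * h^2 / 6
= 147 * 737^2 / 6
= 147 * 543169 / 6
= 13307640.5 mm^3

13307640.5 mm^3


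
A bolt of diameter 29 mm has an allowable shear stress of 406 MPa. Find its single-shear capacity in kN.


A = pi * d^2 / 4 = pi * 29^2 / 4 = 660.5199 mm^2
V = f_v * A / 1000 = 406 * 660.5199 / 1000
= 268.1711 kN

268.1711 kN


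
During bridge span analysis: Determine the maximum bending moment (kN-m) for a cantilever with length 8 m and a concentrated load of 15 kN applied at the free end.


For a cantilever with a point load at the free end:
M_max = P * L = 15 * 8 = 120 kN-m

120 kN-m


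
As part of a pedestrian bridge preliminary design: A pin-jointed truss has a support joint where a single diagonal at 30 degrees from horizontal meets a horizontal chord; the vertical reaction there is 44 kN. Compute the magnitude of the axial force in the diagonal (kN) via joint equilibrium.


At the joint, only the diagonal has a vertical component, so vertical equilibrium gives:
F * sin(30) = 44
F = 44 / sin(30)
= 44 / 0.5
= 88.0 kN

88.0 kN


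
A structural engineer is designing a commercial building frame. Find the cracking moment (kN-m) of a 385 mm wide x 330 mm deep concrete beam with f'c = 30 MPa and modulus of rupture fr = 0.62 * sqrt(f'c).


fr = 0.62 * sqrt(30) = 0.62 * 5.4772 = 3.3959 MPa
I = 385 * 330^3 / 12 = 1152978750.0 mm^4
y_t = 165.0 mm
M_cr = fr * I / y_t = 3.3959 * 1152978750.0 / 165.0 N-mm
= 23.7296 kN-m

23.7296 kN-m


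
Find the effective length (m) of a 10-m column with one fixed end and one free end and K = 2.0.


L_eff = K * L
= 2.0 * 10
= 20.0 m

20.0 m


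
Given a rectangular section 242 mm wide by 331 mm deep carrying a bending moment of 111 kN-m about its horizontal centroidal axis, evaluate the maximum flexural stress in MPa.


I = b * h^3 / 12 = 242 * 331^3 / 12 = 731337935.17 mm^4
y = h / 2 = 331 / 2 = 165.5 mm
M = 111 kN-m = 111000000.0 N-mm
sigma = M * y / I = 111000000.0 * 165.5 / 731337935.17
= 25.12 MPa

25.12 MPa


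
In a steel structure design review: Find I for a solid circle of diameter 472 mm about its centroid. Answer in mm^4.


r = d / 2 = 472 / 2 = 236.0 mm
I = pi * r^4 / 4 = pi * 236.0^4 / 4
= 2436339987.1 mm^4

2436339987.1 mm^4


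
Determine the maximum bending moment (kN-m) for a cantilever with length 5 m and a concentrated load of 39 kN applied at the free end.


For a cantilever with a point load at the free end:
M_max = P * L = 39 * 5 = 195 kN-m

195 kN-m


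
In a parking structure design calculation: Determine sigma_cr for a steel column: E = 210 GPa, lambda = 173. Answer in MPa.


sigma_cr = pi^2 * E / lambda^2
= 9.8696 * 210000.0 / 173^2
= 9.8696 * 210000.0 / 29929
= 69.2511 MPa

69.2511 MPa


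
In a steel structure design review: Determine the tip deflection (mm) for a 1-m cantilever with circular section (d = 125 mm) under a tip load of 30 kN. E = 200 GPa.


I = pi * d^4 / 64 = pi * 125^4 / 64 = 11984224.91 mm^4
L = 1000.0 mm, P = 30000.0 N, E = 200000.0 MPa
delta = P * L^3 / (3 * E * I)
= 30000.0 * 1000.0^3 / (3 * 200000.0 * 11984224.91)
= 4.1722 mm

4.1722 mm


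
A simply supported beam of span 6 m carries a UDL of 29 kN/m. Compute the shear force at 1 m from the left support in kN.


R_A = w * L / 2 = 29 * 6 / 2 = 87.0 kN
V(x) = R_A - w * x = 87.0 - 29 * 1
= 58.0 kN

58.0 kN


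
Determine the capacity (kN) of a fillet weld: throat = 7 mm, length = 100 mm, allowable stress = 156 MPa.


Strength = throat * length * allowable stress
= 7 * 100 * 156 N
= 109200 N
= 109.2 kN

109.2 kN


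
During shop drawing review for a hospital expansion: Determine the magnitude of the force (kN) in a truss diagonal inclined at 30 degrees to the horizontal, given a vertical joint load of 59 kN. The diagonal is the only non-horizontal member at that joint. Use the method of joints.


At the joint, only the diagonal has a vertical component, so vertical equilibrium gives:
F * sin(30) = 59
F = 59 / sin(30)
= 59 / 0.5
= 118.0 kN

118.0 kN


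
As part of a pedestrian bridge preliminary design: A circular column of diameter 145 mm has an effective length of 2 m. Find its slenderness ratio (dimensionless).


Radius of gyration r = d / 4 = 145 / 4 = 36.25 mm
L_eff = 2000.0 mm
Slenderness ratio = L / r = 2000.0 / 36.25 = 55.17 (dimensionless)

55.17 (dimensionless)


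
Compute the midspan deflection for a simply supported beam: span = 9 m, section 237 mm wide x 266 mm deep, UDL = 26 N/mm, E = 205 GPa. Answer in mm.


I = 237 * 266^3 / 12 = 371716646.0 mm^4
L = 9000.0 mm, w = 26 N/mm, E = 205000.0 MPa
delta = 5 * w * L^4 / (384 * E * I)
= 5 * 26 * 9000.0^4 / (384 * 205000.0 * 371716646.0)
= 29.1485 mm

29.1485 mm


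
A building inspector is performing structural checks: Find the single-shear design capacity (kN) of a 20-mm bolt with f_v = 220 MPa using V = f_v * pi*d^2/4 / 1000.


A = pi * d^2 / 4 = pi * 20^2 / 4 = 314.1593 mm^2
V = f_v * A / 1000 = 220 * 314.1593 / 1000
= 69.115 kN

69.115 kN


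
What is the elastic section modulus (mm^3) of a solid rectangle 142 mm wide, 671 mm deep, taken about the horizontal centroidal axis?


S = b * h^2 / 6
= 142 * 671^2 / 6
= 142 * 450241 / 6
= 10655703.67 mm^3

10655703.67 mm^3


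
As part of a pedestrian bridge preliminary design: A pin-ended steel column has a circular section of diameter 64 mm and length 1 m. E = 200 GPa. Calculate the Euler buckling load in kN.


I = pi * d^4 / 64 = 823549.66 mm^4
L = 1000.0 mm
P_cr = pi^2 * E * I / L^2
= 9.8696 * 200000.0 * 823549.66 / 1000.0^2
= 1625621.88 N = 1625.6219 kN

1625.6219 kN


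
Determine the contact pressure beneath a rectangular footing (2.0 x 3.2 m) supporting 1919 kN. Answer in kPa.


A = 2.0 * 3.2 = 6.4 m^2
q = P / A = 1919 / 6.4
= 299.8438 kPa

299.8438 kPa


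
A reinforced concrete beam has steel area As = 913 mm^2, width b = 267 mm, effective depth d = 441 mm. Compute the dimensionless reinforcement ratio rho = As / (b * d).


rho = As / (b * d)
= 913 / (267 * 441)
= 913 / 117747
= 0.007754 (dimensionless)

0.007754 (dimensionless)


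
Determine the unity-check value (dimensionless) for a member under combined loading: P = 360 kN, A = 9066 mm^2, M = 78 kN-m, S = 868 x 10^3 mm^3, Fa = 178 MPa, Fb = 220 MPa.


f_a = P / A = 360000.0 / 9066 = 39.7088 MPa
f_b = M / S = 78000000.0 / 868000.0 = 89.8618 MPa
Ratio = f_a / Fa + f_b / Fb
= 39.7088 / 178 + 89.8618 / 220
= 0.6315 (dimensionless)

0.6315 (dimensionless)


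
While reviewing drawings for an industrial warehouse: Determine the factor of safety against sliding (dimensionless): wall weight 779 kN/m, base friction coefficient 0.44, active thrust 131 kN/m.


Resisting force = mu * W = 0.44 * 779 = 342.76 kN/m
FOS = Resisting / Driving = 342.76 / 131
= 2.6165 (dimensionless)

2.6165 (dimensionless)


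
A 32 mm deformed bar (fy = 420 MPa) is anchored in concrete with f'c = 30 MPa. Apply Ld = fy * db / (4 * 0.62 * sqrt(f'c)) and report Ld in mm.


Ld = (fy * db) / (4 * 0.62 * sqrt(f'c))
= (420 * 32) / (4 * 0.62 * sqrt(30))
= 13440 / 13.5835
= 989.43 mm

989.43 mm


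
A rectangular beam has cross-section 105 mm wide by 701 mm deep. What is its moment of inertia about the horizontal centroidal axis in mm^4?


I = b * h^3 / 12
= 105 * 701^3 / 12
= 105 * 344472101 / 12
= 3014130883.75 mm^4

3014130883.75 mm^4


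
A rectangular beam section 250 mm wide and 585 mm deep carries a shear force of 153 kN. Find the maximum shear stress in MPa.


A = b * h = 250 * 585 = 146250 mm^2
V = 153 kN = 153000.0 N
tau_max = 1.5 * V / A = 1.5 * 153000.0 / 146250
= 1.5692 MPa

1.5692 MPa


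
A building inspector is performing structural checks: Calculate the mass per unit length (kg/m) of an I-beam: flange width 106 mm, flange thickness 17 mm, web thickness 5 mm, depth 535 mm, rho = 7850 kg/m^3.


A_flanges = 2 * 106 * 17 = 3604 mm^2
A_web = (535 - 2 * 17) * 5 = 2505 mm^2
A_total = 3604 + 2505 = 6109 mm^2 = 0.006109 m^2
Weight = rho * A = 7850 * 0.006109 = 47.9556 kg/m

47.9556 kg/m


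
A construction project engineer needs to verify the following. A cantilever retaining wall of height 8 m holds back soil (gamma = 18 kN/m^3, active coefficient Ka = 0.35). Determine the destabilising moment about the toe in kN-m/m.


Pa = 0.5 * Ka * gamma * H^2
= 0.5 * 0.35 * 18 * 8^2
= 201.6 kN/m
Arm = H / 3 = 8 / 3 = 2.6667 m
Mo = Pa * arm = Pa * H / 3 = 201.6 * 8 / 3 = 537.6 kN-m/m

537.6 kN-m/m


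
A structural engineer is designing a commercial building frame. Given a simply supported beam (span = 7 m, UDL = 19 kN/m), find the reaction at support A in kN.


Total load = w * L = 19 * 7 = 133 kN
By symmetry, each reaction R = total / 2 = 133 / 2 = 66.5 kN

66.5 kN


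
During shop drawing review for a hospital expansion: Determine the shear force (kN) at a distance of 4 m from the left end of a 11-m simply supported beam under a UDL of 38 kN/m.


R_A = w * L / 2 = 38 * 11 / 2 = 209.0 kN
V(x) = R_A - w * x = 209.0 - 38 * 4
= 57.0 kN

57.0 kN


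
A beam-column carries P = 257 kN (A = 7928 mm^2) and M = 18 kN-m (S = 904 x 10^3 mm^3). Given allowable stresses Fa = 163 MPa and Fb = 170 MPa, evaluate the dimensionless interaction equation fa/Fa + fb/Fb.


f_a = P / A = 257000.0 / 7928 = 32.4168 MPa
f_b = M / S = 18000000.0 / 904000.0 = 19.9115 MPa
Ratio = f_a / Fa + f_b / Fb
= 32.4168 / 163 + 19.9115 / 170
= 0.316 (dimensionless)

0.316 (dimensionless)


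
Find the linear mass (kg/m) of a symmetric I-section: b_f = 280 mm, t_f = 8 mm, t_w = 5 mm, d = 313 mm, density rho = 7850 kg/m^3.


A_flanges = 2 * 280 * 8 = 4480 mm^2
A_web = (313 - 2 * 8) * 5 = 1485 mm^2
A_total = 4480 + 1485 = 5965 mm^2 = 0.005965 m^2
Weight = rho * A = 7850 * 0.005965 = 46.8252 kg/m

46.8252 kg/m


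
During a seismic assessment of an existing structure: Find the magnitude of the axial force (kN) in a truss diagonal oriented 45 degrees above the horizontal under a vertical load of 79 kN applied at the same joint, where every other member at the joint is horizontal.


At the joint, only the diagonal has a vertical component, so vertical equilibrium gives:
F * sin(45) = 79
F = 79 / sin(45)
= 79 / 0.707107
= 111.72 kN

111.72 kN


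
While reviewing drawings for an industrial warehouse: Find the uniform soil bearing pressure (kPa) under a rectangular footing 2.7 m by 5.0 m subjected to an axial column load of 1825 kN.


A = 2.7 * 5.0 = 13.5 m^2
q = P / A = 1825 / 13.5
= 135.1852 kPa

135.1852 kPa


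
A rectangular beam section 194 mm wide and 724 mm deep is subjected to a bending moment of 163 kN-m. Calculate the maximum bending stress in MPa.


I = b * h^3 / 12 = 194 * 724^3 / 12 = 6135305354.67 mm^4
y = h / 2 = 724 / 2 = 362.0 mm
M = 163 kN-m = 163000000.0 N-mm
sigma = M * y / I = 163000000.0 * 362.0 / 6135305354.67
= 9.62 MPa

9.62 MPa


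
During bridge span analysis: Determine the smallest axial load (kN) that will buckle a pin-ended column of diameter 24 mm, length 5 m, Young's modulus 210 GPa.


I = pi * d^4 / 64 = 16286.02 mm^4
L = 5000.0 mm
P_cr = pi^2 * E * I / L^2
= 9.8696 * 210000.0 * 16286.02 / 5000.0^2
= 1350.19 N = 1.3502 kN

1.3502 kN


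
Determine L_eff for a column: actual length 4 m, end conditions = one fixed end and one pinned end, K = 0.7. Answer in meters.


L_eff = K * L
= 0.7 * 4
= 2.8 m

2.8 m


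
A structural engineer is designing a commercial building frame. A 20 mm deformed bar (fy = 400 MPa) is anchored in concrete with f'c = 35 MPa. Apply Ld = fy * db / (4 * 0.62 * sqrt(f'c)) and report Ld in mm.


Ld = (fy * db) / (4 * 0.62 * sqrt(f'c))
= (400 * 20) / (4 * 0.62 * sqrt(35))
= 8000 / 14.6719
= 545.26 mm

545.26 mm


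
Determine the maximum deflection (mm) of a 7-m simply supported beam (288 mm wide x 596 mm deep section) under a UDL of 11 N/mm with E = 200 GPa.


I = 288 * 596^3 / 12 = 5081009664.0 mm^4
L = 7000.0 mm, w = 11 N/mm, E = 200000.0 MPa
delta = 5 * w * L^4 / (384 * E * I)
= 5 * 11 * 7000.0^4 / (384 * 200000.0 * 5081009664.0)
= 0.3384 mm

0.3384 mm


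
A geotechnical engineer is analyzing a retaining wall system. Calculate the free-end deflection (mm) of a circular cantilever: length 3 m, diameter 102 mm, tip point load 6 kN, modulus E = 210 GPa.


I = pi * d^4 / 64 = pi * 102^4 / 64 = 5313376.44 mm^4
L = 3000.0 mm, P = 6000.0 N, E = 210000.0 MPa
delta = P * L^3 / (3 * E * I)
= 6000.0 * 3000.0^3 / (3 * 210000.0 * 5313376.44)
= 48.3954 mm

48.3954 mm


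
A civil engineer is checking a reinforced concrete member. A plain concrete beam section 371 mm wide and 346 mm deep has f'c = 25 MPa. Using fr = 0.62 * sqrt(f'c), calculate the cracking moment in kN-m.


fr = 0.62 * sqrt(25) = 0.62 * 5.0 = 3.1 MPa
I = 371 * 346^3 / 12 = 1280622004.67 mm^4
y_t = 173.0 mm
M_cr = fr * I / y_t = 3.1 * 1280622004.67 / 173.0 N-mm
= 22.9476 kN-m

22.9476 kN-m


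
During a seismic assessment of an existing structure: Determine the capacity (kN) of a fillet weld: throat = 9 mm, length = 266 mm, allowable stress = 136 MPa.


Strength = throat * length * allowable stress
= 9 * 266 * 136 N
= 325584 N
= 325.58 kN

325.58 kN


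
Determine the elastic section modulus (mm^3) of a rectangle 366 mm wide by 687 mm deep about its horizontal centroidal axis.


S = b * h^2 / 6
= 366 * 687^2 / 6
= 366 * 471969 / 6
= 28790109.0 mm^3

28790109.0 mm^3


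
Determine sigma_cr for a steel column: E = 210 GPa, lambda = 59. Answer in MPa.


sigma_cr = pi^2 * E / lambda^2
= 9.8696 * 210000.0 / 59^2
= 9.8696 * 210000.0 / 3481
= 595.4085 MPa

595.4085 MPa


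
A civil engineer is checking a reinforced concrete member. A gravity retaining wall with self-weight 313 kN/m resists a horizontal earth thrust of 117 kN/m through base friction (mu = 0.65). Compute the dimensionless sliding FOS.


Resisting force = mu * W = 0.65 * 313 = 203.45 kN/m
FOS = Resisting / Driving = 203.45 / 117
= 1.7389 (dimensionless)

1.7389 (dimensionless)


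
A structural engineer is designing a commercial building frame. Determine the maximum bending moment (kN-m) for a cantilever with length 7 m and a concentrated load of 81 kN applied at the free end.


For a cantilever with a point load at the free end:
M_max = P * L = 81 * 7 = 567 kN-m

567 kN-m


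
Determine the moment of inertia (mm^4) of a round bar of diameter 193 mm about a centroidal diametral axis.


r = d / 2 = 193 / 2 = 96.5 mm
I = pi * r^4 / 4 = pi * 96.5^4 / 4
= 68108157.98 mm^4

68108157.98 mm^4


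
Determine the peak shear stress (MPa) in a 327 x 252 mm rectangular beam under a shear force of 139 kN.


A = b * h = 327 * 252 = 82404 mm^2
V = 139 kN = 139000.0 N
tau_max = 1.5 * V / A = 1.5 * 139000.0 / 82404
= 2.5302 MPa

2.5302 MPa


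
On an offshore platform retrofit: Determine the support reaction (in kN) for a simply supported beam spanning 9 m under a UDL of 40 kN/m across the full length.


Total load = w * L = 40 * 9 = 360 kN
By symmetry, each reaction R = total / 2 = 360 / 2 = 180.0 kN

180.0 kN


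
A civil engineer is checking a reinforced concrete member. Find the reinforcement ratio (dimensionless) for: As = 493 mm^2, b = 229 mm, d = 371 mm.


rho = As / (b * d)
= 493 / (229 * 371)
= 493 / 84959
= 0.005803 (dimensionless)

0.005803 (dimensionless)


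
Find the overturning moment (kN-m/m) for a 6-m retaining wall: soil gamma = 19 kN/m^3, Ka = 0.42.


Pa = 0.5 * Ka * gamma * H^2
= 0.5 * 0.42 * 19 * 6^2
= 143.64 kN/m
Arm = H / 3 = 6 / 3 = 2.0 m
Mo = Pa * arm = Pa * H / 3 = 143.64 * 6 / 3 = 287.28 kN-m/m

287.28 kN-m/m


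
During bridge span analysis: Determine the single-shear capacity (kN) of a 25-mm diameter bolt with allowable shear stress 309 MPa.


A = pi * d^2 / 4 = pi * 25^2 / 4 = 490.8739 mm^2
V = f_v * A / 1000 = 309 * 490.8739 / 1000
= 151.68 kN

151.68 kN


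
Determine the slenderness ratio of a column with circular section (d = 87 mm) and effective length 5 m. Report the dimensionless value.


Radius of gyration r = d / 4 = 87 / 4 = 21.75 mm
L_eff = 5000.0 mm
Slenderness ratio = L / r = 5000.0 / 21.75 = 229.89 (dimensionless)

229.89 (dimensionless)


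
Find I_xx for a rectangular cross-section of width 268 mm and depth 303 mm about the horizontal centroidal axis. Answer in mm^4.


I = b * h^3 / 12
= 268 * 303^3 / 12
= 268 * 27818127 / 12
= 621271503.0 mm^4

621271503.0 mm^4


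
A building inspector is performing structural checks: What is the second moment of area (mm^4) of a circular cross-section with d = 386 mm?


r = d / 2 = 386 / 2 = 193.0 mm
I = pi * r^4 / 4 = pi * 193.0^4 / 4
= 1089730527.72 mm^4

1089730527.72 mm^4


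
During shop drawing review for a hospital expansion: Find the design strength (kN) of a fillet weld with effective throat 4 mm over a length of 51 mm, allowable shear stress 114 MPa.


Strength = throat * length * allowable stress
= 4 * 51 * 114 N
= 23256 N
= 23.26 kN

23.26 kN


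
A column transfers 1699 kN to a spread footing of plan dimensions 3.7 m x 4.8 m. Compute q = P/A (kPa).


A = 3.7 * 4.8 = 17.76 m^2
q = P / A = 1699 / 17.76
= 95.6644 kPa

95.6644 kPa


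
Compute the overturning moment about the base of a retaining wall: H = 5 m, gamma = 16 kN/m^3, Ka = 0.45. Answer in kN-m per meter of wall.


Pa = 0.5 * Ka * gamma * H^2
= 0.5 * 0.45 * 16 * 5^2
= 90.0 kN/m
Arm = H / 3 = 5 / 3 = 1.6667 m
Mo = Pa * arm = Pa * H / 3 = 90.0 * 5 / 3 = 150.0 kN-m/m

150.0 kN-m/m


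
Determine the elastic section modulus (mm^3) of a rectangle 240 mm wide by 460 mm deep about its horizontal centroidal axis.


S = b * h^2 / 6
= 240 * 460^2 / 6
= 240 * 211600 / 6
= 8464000.0 mm^3

8464000.0 mm^3


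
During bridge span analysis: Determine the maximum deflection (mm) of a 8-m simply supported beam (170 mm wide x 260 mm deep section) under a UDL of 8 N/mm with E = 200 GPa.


I = 170 * 260^3 / 12 = 248993333.33 mm^4
L = 8000.0 mm, w = 8 N/mm, E = 200000.0 MPa
delta = 5 * w * L^4 / (384 * E * I)
= 5 * 8 * 8000.0^4 / (384 * 200000.0 * 248993333.33)
= 8.5678 mm

8.5678 mm


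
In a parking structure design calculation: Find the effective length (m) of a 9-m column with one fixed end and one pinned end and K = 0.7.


L_eff = K * L
= 0.7 * 9
= 6.3 m

6.3 m


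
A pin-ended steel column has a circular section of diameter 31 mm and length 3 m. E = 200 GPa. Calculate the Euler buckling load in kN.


I = pi * d^4 / 64 = 45333.23 mm^4
L = 3000.0 mm
P_cr = pi^2 * E * I / L^2
= 9.8696 * 200000.0 * 45333.23 / 3000.0^2
= 9942.69 N = 9.9427 kN

9.9427 kN


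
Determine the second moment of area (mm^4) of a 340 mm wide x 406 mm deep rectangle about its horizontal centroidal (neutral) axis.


I = b * h^3 / 12
= 340 * 406^3 / 12
= 340 * 66923416 / 12
= 1896163453.33 mm^4

1896163453.33 mm^4


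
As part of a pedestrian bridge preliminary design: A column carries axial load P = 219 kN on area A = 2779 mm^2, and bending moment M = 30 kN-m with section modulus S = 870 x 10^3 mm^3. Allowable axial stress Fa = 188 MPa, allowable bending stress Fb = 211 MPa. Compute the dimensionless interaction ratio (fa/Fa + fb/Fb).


f_a = P / A = 219000.0 / 2779 = 78.8053 MPa
f_b = M / S = 30000000.0 / 870000.0 = 34.4828 MPa
Ratio = f_a / Fa + f_b / Fb
= 78.8053 / 188 + 34.4828 / 211
= 0.5826 (dimensionless)

0.5826 (dimensionless)


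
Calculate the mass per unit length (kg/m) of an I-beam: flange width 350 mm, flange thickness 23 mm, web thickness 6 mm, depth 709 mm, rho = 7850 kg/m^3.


A_flanges = 2 * 350 * 23 = 16100 mm^2
A_web = (709 - 2 * 23) * 6 = 3978 mm^2
A_total = 16100 + 3978 = 20078 mm^2 = 0.020078 m^2
Weight = rho * A = 7850 * 0.020078 = 157.6123 kg/m

157.6123 kg/m


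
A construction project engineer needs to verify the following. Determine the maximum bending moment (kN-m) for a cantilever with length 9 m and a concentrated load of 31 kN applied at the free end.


For a cantilever with a point load at the free end:
M_max = P * L = 31 * 9 = 279 kN-m

279 kN-m


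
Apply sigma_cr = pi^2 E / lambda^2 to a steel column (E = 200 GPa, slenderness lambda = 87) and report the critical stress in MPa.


sigma_cr = pi^2 * E / lambda^2
= 9.8696 * 200000.0 / 87^2
= 9.8696 * 200000.0 / 7569
= 260.7902 MPa

260.7902 MPa


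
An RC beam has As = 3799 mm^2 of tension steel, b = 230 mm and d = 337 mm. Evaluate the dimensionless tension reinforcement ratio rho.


rho = As / (b * d)
= 3799 / (230 * 337)
= 3799 / 77510
= 0.049013 (dimensionless)

0.049013 (dimensionless)


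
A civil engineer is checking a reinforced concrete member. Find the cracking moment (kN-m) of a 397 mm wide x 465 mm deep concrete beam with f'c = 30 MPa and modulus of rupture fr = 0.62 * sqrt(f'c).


fr = 0.62 * sqrt(30) = 0.62 * 5.4772 = 3.3959 MPa
I = 397 * 465^3 / 12 = 3326351343.75 mm^4
y_t = 232.5 mm
M_cr = fr * I / y_t = 3.3959 * 3326351343.75 / 232.5 N-mm
= 48.5845 kN-m

48.5845 kN-m


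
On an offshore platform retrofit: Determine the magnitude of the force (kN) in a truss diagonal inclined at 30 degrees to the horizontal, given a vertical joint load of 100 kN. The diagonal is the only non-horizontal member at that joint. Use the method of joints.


At the joint, only the diagonal has a vertical component, so vertical equilibrium gives:
F * sin(30) = 100
F = 100 / sin(30)
= 100 / 0.5
= 200.0 kN

200.0 kN


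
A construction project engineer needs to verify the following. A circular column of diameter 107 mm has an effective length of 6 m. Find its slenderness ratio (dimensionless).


Radius of gyration r = d / 4 = 107 / 4 = 26.75 mm
L_eff = 6000.0 mm
Slenderness ratio = L / r = 6000.0 / 26.75 = 224.3 (dimensionless)

224.3 (dimensionless)


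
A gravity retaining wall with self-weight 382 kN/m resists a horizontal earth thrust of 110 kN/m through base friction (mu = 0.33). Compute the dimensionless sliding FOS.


Resisting force = mu * W = 0.33 * 382 = 126.06 kN/m
FOS = Resisting / Driving = 126.06 / 110
= 1.146 (dimensionless)

1.146 (dimensionless)


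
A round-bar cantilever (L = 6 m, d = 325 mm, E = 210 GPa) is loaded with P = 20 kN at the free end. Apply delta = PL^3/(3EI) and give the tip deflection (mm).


I = pi * d^4 / 64 = pi * 325^4 / 64 = 547650316.04 mm^4
L = 6000.0 mm, P = 20000.0 N, E = 210000.0 MPa
delta = P * L^3 / (3 * E * I)
= 20000.0 * 6000.0^3 / (3 * 210000.0 * 547650316.04)
= 12.521 mm

12.521 mm


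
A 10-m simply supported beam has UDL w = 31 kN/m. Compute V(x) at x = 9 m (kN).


R_A = w * L / 2 = 31 * 10 / 2 = 155.0 kN
V(x) = R_A - w * x = 155.0 - 31 * 9
= -124.0 kN

-124.0 kN


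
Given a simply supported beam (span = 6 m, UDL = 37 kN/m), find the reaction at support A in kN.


Total load = w * L = 37 * 6 = 222 kN
By symmetry, each reaction R = total / 2 = 222 / 2 = 111.0 kN

111.0 kN


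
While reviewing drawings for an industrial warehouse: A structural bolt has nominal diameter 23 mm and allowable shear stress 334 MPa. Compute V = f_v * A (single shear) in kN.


A = pi * d^2 / 4 = pi * 23^2 / 4 = 415.4756 mm^2
V = f_v * A / 1000 = 334 * 415.4756 / 1000
= 138.7689 kN

138.7689 kN


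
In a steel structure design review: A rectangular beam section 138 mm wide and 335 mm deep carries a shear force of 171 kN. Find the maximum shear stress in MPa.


A = b * h = 138 * 335 = 46230 mm^2
V = 171 kN = 171000.0 N
tau_max = 1.5 * V / A = 1.5 * 171000.0 / 46230
= 5.5483 MPa

5.5483 MPa


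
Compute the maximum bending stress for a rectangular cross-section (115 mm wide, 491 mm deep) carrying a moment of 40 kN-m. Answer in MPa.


I = b * h^3 / 12 = 115 * 491^3 / 12 = 1134386555.42 mm^4
y = h / 2 = 491 / 2 = 245.5 mm
M = 40 kN-m = 40000000.0 N-mm
sigma = M * y / I = 40000000.0 * 245.5 / 1134386555.42
= 8.66 MPa

8.66 MPa


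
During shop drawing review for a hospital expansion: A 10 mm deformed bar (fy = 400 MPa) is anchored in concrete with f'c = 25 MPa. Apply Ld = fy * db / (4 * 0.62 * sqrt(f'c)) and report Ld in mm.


Ld = (fy * db) / (4 * 0.62 * sqrt(f'c))
= (400 * 10) / (4 * 0.62 * sqrt(25))
= 4000 / 12.4
= 322.58 mm

322.58 mm


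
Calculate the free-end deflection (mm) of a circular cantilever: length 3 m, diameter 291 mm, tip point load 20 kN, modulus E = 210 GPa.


I = pi * d^4 / 64 = pi * 291^4 / 64 = 351999344.44 mm^4
L = 3000.0 mm, P = 20000.0 N, E = 210000.0 MPa
delta = P * L^3 / (3 * E * I)
= 20000.0 * 3000.0^3 / (3 * 210000.0 * 351999344.44)
= 2.4351 mm

2.4351 mm


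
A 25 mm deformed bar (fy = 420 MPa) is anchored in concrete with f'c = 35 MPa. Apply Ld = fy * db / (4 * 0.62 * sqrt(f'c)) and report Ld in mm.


Ld = (fy * db) / (4 * 0.62 * sqrt(f'c))
= (420 * 25) / (4 * 0.62 * sqrt(35))
= 10500 / 14.6719
= 715.65 mm

715.65 mm


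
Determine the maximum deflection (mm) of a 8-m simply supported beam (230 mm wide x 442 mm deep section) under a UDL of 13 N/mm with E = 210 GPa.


I = 230 * 442^3 / 12 = 1655058686.67 mm^4
L = 8000.0 mm, w = 13 N/mm, E = 210000.0 MPa
delta = 5 * w * L^4 / (384 * E * I)
= 5 * 13 * 8000.0^4 / (384 * 210000.0 * 1655058686.67)
= 1.9948 mm

1.9948 mm


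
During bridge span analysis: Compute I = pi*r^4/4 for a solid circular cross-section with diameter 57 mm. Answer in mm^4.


r = d / 2 = 57 / 2 = 28.5 mm
I = pi * r^4 / 4 = pi * 28.5^4 / 4
= 518166.49 mm^4

518166.49 mm^4


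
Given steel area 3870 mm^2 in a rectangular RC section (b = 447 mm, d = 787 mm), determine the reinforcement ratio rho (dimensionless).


rho = As / (b * d)
= 3870 / (447 * 787)
= 3870 / 351789
= 0.011001 (dimensionless)

0.011001 (dimensionless)


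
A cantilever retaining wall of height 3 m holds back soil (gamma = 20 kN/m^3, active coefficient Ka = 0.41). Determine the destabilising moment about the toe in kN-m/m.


Pa = 0.5 * Ka * gamma * H^2
= 0.5 * 0.41 * 20 * 3^2
= 36.9 kN/m
Arm = H / 3 = 3 / 3 = 1.0 m
Mo = Pa * arm = Pa * H / 3 = 36.9 * 3 / 3 = 36.9 kN-m/m

36.9 kN-m/m


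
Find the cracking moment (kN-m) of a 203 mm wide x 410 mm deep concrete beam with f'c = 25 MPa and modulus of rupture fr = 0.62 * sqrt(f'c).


fr = 0.62 * sqrt(25) = 0.62 * 5.0 = 3.1 MPa
I = 203 * 410^3 / 12 = 1165913583.33 mm^4
y_t = 205.0 mm
M_cr = fr * I / y_t = 3.1 * 1165913583.33 / 205.0 N-mm
= 17.6309 kN-m

17.6309 kN-m


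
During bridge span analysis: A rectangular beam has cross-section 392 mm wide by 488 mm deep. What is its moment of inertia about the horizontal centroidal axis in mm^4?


I = b * h^3 / 12
= 392 * 488^3 / 12
= 392 * 116214272 / 12
= 3796332885.33 mm^4

3796332885.33 mm^4


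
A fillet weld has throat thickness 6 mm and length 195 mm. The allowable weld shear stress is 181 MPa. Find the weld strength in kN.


Strength = throat * length * allowable stress
= 6 * 195 * 181 N
= 211770 N
= 211.77 kN

211.77 kN


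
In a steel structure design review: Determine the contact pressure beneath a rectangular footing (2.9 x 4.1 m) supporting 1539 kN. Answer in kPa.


A = 2.9 * 4.1 = 11.89 m^2
q = P / A = 1539 / 11.89
= 129.4365 kPa

129.4365 kPa


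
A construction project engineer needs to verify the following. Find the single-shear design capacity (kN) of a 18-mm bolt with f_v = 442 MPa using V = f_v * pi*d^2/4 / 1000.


A = pi * d^2 / 4 = pi * 18^2 / 4 = 254.469 mm^2
V = f_v * A / 1000 = 442 * 254.469 / 1000
= 112.4753 kN

112.4753 kN


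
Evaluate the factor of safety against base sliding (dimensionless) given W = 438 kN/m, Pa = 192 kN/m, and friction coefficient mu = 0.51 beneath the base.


Resisting force = mu * W = 0.51 * 438 = 223.38 kN/m
FOS = Resisting / Driving = 223.38 / 192
= 1.1634 (dimensionless)

1.1634 (dimensionless)


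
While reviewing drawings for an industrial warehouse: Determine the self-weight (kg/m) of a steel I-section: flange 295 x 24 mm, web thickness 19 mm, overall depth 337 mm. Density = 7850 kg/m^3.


A_flanges = 2 * 295 * 24 = 14160 mm^2
A_web = (337 - 2 * 24) * 19 = 5491 mm^2
A_total = 14160 + 5491 = 19651 mm^2 = 0.019651 m^2
Weight = rho * A = 7850 * 0.019651 = 154.2603 kg/m

154.2603 kg/m


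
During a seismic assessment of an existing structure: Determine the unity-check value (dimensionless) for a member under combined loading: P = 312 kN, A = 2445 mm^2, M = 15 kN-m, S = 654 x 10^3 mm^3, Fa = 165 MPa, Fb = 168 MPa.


f_a = P / A = 312000.0 / 2445 = 127.6074 MPa
f_b = M / S = 15000000.0 / 654000.0 = 22.9358 MPa
Ratio = f_a / Fa + f_b / Fb
= 127.6074 / 165 + 22.9358 / 168
= 0.9099 (dimensionless)

0.9099 (dimensionless)


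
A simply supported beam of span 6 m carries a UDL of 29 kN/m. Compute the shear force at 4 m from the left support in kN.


R_A = w * L / 2 = 29 * 6 / 2 = 87.0 kN
V(x) = R_A - w * x = 87.0 - 29 * 4
= -29.0 kN

-29.0 kN


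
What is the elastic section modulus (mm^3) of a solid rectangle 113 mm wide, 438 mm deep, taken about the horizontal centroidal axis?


S = b * h^2 / 6
= 113 * 438^2 / 6
= 113 * 191844 / 6
= 3613062.0 mm^3

3613062.0 mm^3


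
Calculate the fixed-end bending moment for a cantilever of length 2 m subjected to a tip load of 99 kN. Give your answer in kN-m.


For a cantilever with a point load at the free end:
M_max = P * L = 99 * 2 = 198 kN-m

198 kN-m


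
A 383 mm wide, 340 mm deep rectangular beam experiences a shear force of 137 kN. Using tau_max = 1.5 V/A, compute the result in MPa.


A = b * h = 383 * 340 = 130220 mm^2
V = 137 kN = 137000.0 N
tau_max = 1.5 * V / A = 1.5 * 137000.0 / 130220
= 1.5781 MPa

1.5781 MPa


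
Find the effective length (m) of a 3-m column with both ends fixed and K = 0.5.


L_eff = K * L
= 0.5 * 3
= 1.5 m

1.5 m


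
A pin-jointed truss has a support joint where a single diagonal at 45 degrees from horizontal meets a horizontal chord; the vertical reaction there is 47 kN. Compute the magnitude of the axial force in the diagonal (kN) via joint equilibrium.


At the joint, only the diagonal has a vertical component, so vertical equilibrium gives:
F * sin(45) = 47
F = 47 / sin(45)
= 47 / 0.707107
= 66.47 kN

66.47 kN


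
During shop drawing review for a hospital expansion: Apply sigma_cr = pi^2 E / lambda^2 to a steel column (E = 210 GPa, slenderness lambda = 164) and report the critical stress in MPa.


sigma_cr = pi^2 * E / lambda^2
= 9.8696 * 210000.0 / 164^2
= 9.8696 * 210000.0 / 26896
= 77.0604 MPa

77.0604 MPa


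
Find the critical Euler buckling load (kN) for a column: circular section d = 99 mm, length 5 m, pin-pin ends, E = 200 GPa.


I = pi * d^4 / 64 = 4715314.64 mm^4
L = 5000.0 mm
P_cr = pi^2 * E * I / L^2
= 9.8696 * 200000.0 * 4715314.64 / 5000.0^2
= 372306.32 N = 372.3063 kN

372.3063 kN


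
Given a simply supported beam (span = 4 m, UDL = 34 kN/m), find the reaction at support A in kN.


Total load = w * L = 34 * 4 = 136 kN
By symmetry, each reaction R = total / 2 = 136 / 2 = 68.0 kN

68.0 kN


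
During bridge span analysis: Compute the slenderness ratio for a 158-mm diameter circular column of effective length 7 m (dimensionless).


Radius of gyration r = d / 4 = 158 / 4 = 39.5 mm
L_eff = 7000.0 mm
Slenderness ratio = L / r = 7000.0 / 39.5 = 177.22 (dimensionless)

177.22 (dimensionless)


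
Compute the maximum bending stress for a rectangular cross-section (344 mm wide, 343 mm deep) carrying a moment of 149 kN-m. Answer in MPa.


I = b * h^3 / 12 = 344 * 343^3 / 12 = 1156803400.67 mm^4
y = h / 2 = 343 / 2 = 171.5 mm
M = 149 kN-m = 149000000.0 N-mm
sigma = M * y / I = 149000000.0 * 171.5 / 1156803400.67
= 22.09 MPa

22.09 MPa


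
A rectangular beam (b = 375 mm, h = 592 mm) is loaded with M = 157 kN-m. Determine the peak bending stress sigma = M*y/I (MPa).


I = b * h^3 / 12 = 375 * 592^3 / 12 = 6483584000.0 mm^4
y = h / 2 = 592 / 2 = 296.0 mm
M = 157 kN-m = 157000000.0 N-mm
sigma = M * y / I = 157000000.0 * 296.0 / 6483584000.0
= 7.17 MPa

7.17 MPa


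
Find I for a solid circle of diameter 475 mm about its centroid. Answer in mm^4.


r = d / 2 = 475 / 2 = 237.5 mm
I = pi * r^4 / 4 = pi * 237.5^4 / 4
= 2498873878.23 mm^4

2498873878.23 mm^4


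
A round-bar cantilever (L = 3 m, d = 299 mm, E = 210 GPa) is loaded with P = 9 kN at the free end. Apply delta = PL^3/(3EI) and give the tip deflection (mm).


I = pi * d^4 / 64 = pi * 299^4 / 64 = 392332830.95 mm^4
L = 3000.0 mm, P = 9000.0 N, E = 210000.0 MPa
delta = P * L^3 / (3 * E * I)
= 9000.0 * 3000.0^3 / (3 * 210000.0 * 392332830.95)
= 0.9831 mm

0.9831 mm


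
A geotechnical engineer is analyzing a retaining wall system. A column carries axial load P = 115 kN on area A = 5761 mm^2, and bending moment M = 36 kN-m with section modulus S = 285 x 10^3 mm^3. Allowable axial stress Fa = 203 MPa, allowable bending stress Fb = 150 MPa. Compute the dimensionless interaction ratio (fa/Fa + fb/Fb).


f_a = P / A = 115000.0 / 5761 = 19.9618 MPa
f_b = M / S = 36000000.0 / 285000.0 = 126.3158 MPa
Ratio = f_a / Fa + f_b / Fb
= 19.9618 / 203 + 126.3158 / 150
= 0.9404 (dimensionless)

0.9404 (dimensionless)


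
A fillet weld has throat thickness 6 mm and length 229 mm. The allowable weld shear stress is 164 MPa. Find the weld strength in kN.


Strength = throat * length * allowable stress
= 6 * 229 * 164 N
= 225336 N
= 225.34 kN

225.34 kN


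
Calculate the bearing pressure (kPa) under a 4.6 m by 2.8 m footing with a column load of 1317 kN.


A = 4.6 * 2.8 = 12.88 m^2
q = P / A = 1317 / 12.88
= 102.2516 kPa

102.2516 kPa


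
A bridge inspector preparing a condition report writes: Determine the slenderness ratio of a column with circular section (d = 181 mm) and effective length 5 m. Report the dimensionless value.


Radius of gyration r = d / 4 = 181 / 4 = 45.25 mm
L_eff = 5000.0 mm
Slenderness ratio = L / r = 5000.0 / 45.25 = 110.5 (dimensionless)

110.5 (dimensionless)


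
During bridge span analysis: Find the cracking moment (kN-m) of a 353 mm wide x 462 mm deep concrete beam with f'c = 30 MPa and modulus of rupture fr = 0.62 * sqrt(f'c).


fr = 0.62 * sqrt(30) = 0.62 * 5.4772 = 3.3959 MPa
I = 353 * 462^3 / 12 = 2900810682.0 mm^4
y_t = 231.0 mm
M_cr = fr * I / y_t = 3.3959 * 2900810682.0 / 231.0 N-mm
= 42.6442 kN-m

42.6442 kN-m


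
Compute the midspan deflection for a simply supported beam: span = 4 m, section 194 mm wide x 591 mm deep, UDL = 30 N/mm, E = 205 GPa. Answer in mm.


I = 194 * 591^3 / 12 = 3337205314.5 mm^4
L = 4000.0 mm, w = 30 N/mm, E = 205000.0 MPa
delta = 5 * w * L^4 / (384 * E * I)
= 5 * 30 * 4000.0^4 / (384 * 205000.0 * 3337205314.5)
= 0.1462 mm

0.1462 mm


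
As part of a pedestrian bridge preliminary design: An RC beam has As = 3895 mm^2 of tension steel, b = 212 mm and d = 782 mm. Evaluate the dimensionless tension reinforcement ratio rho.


rho = As / (b * d)
= 3895 / (212 * 782)
= 3895 / 165784
= 0.023494 (dimensionless)

0.023494 (dimensionless)


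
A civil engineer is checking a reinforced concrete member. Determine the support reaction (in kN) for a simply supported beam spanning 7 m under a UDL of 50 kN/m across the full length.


Total load = w * L = 50 * 7 = 350 kN
By symmetry, each reaction R = total / 2 = 350 / 2 = 175.0 kN

175.0 kN


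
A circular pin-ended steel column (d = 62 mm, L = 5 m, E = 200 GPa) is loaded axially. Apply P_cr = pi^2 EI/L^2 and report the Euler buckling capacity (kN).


I = pi * d^4 / 64 = 725331.7 mm^4
L = 5000.0 mm
P_cr = pi^2 * E * I / L^2
= 9.8696 * 200000.0 * 725331.7 / 5000.0^2
= 57269.9 N = 57.2699 kN

57.2699 kN


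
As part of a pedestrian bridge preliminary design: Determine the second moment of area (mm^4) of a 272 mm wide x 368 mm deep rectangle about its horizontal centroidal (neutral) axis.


I = b * h^3 / 12
= 272 * 368^3 / 12
= 272 * 49836032 / 12
= 1129616725.33 mm^4

1129616725.33 mm^4
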